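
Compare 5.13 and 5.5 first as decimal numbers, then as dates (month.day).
As decimals: 5.13 < 5.5. As dates: 5/13 is later than 5/5 (day 13 > day 5).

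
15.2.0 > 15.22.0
False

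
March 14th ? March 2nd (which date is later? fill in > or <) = >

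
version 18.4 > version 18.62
False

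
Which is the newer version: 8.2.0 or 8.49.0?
8.49.0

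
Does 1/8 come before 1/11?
Yes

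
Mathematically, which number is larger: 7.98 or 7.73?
7.98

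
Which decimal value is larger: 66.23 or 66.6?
66.6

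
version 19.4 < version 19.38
True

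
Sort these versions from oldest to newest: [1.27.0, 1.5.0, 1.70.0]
[1.5.0, 1.27.0, 1.70.0]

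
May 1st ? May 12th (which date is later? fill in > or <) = <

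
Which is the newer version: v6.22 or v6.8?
v6.22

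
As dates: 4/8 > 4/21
False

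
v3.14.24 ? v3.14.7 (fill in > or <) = >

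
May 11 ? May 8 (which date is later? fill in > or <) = >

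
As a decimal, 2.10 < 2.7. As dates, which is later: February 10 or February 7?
February 10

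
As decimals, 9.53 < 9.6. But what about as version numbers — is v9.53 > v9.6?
True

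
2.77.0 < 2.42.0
False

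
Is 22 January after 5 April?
No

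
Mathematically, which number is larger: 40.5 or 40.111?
40.5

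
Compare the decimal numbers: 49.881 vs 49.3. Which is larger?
49.881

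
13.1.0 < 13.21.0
True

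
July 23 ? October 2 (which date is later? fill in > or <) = <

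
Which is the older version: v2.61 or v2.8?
v2.8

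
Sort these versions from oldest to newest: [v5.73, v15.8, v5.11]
[v5.11, v5.73, v15.8]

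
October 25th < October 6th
False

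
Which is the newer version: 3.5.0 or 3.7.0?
3.7.0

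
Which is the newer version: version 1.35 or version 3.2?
version 3.2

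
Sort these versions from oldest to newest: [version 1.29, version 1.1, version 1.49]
[version 1.1, version 1.29, version 1.49]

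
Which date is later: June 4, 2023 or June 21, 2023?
June 21, 2023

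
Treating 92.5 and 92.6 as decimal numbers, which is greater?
92.6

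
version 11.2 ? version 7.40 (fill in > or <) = >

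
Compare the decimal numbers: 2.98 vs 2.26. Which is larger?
2.98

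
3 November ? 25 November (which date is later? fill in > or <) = <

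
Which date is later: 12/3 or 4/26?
12/3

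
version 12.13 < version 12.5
False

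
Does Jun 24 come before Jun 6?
No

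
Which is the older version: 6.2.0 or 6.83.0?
6.2.0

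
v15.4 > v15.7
False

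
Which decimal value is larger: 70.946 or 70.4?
70.946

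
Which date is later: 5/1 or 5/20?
5/20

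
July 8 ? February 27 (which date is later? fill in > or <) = >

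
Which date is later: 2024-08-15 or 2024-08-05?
2024-08-15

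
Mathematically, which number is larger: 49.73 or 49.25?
49.73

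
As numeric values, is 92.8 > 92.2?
True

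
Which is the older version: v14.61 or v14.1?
v14.1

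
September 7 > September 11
False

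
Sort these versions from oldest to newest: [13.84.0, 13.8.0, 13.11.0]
[13.8.0, 13.11.0, 13.84.0]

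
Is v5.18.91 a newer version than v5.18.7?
Yes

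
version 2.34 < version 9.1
True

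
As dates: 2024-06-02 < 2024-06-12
True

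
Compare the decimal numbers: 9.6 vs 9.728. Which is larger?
9.728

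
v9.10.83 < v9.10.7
False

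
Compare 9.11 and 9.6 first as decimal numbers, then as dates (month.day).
As decimals: 9.11 < 9.6. As dates: 9/11 is later than 9/6 (day 11 > day 6).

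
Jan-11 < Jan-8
False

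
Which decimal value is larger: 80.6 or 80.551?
80.6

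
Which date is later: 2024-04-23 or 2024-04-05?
2024-04-23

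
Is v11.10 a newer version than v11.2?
Yes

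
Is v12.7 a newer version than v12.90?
No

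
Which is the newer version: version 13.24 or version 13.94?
version 13.94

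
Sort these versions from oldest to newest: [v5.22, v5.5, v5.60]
[v5.5, v5.22, v5.60]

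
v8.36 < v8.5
False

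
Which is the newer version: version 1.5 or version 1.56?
version 1.56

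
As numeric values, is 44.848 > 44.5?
True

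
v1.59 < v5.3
True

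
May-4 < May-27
True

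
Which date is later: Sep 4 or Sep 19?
Sep 19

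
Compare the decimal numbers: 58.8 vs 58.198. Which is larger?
58.8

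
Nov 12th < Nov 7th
False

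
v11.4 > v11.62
False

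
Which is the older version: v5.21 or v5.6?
v5.6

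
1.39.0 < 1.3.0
False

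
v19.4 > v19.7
False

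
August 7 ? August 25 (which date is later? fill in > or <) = <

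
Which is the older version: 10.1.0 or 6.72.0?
6.72.0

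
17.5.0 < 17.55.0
True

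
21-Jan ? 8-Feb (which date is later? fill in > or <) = <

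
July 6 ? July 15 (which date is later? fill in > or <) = <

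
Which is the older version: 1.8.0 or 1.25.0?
1.8.0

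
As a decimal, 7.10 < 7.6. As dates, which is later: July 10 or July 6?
July 10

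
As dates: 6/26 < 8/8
True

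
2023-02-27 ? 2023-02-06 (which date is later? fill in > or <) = >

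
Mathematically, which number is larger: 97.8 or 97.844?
97.844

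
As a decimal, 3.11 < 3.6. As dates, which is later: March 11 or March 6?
March 11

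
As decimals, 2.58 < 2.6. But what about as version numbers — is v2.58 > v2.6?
True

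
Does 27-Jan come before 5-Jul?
Yes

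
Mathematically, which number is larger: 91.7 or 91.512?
91.7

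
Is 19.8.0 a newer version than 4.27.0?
Yes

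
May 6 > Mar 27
True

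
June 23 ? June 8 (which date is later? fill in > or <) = >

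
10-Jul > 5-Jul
True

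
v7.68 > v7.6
True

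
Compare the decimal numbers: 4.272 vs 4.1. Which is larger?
4.272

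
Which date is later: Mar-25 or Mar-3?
Mar-25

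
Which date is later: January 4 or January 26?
January 26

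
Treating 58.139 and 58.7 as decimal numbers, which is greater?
58.7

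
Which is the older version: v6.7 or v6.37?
v6.7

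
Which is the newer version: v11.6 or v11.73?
v11.73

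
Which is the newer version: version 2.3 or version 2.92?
version 2.92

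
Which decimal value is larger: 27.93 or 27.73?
27.93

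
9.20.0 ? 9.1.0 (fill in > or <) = >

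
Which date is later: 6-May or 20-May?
20-May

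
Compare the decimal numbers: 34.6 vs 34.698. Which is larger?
34.698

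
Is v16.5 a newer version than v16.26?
No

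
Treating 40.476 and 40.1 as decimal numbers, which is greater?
40.476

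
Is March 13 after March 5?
Yes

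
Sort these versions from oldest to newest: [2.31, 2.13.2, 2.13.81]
[2.13.2, 2.13.81, 2.31]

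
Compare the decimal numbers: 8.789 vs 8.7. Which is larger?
8.789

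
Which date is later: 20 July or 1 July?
20 July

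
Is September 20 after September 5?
Yes. Day 20 comes after day 5 in September — this is a date comparison, not a decimal one (the decimal 9.20 would be smaller than 9.5).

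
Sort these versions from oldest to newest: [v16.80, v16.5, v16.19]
[v16.5, v16.19, v16.80]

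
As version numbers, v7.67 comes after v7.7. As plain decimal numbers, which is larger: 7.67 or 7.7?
7.7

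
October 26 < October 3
False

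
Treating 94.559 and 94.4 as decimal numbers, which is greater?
94.559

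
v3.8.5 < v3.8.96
True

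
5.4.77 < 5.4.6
False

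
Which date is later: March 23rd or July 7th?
July 7th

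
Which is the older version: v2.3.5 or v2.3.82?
v2.3.5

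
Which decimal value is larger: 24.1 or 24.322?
24.322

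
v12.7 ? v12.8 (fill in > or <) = <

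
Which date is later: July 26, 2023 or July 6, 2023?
July 26, 2023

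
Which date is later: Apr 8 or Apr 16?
Apr 16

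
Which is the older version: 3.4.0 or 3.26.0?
3.4.0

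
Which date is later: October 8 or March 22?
October 8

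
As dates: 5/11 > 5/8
True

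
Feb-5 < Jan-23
False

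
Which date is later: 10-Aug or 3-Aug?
10-Aug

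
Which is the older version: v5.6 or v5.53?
v5.6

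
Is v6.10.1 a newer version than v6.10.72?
No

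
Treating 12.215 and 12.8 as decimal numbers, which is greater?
12.8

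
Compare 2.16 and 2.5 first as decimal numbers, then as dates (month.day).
As decimals: 2.16 < 2.5. As dates: 2/16 is later than 2/5 (day 16 > day 5).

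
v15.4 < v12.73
False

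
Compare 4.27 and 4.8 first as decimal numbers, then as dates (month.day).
As decimals: 4.27 < 4.8. As dates: 4/27 is later than 4/8 (day 27 > day 8).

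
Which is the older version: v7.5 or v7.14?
v7.5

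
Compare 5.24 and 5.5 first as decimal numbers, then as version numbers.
As decimals: 5.24 < 5.5. As versions: v5.24 > v5.5 (minor version 24 > 5).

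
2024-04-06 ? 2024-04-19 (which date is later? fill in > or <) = <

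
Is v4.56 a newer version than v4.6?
Yes. Version numbers are compared segment by segment as integers, not as decimals: minor version 56 > 6, so v4.56 > v4.6 (even though the decimal 4.56 < 4.6).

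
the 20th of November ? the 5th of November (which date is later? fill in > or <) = >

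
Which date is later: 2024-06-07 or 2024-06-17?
2024-06-17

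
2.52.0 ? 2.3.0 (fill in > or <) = >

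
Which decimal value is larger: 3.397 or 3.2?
3.397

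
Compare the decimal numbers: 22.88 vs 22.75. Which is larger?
22.88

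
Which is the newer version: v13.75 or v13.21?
v13.75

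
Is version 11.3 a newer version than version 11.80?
No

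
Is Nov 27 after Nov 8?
Yes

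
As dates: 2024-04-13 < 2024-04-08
False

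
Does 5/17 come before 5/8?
No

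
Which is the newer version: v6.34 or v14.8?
v14.8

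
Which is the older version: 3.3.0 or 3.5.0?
3.3.0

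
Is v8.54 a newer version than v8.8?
Yes. Version numbers are compared segment by segment as integers, not as decimals: minor version 54 > 8, so v8.54 > v8.8 (even though the decimal 8.54 < 8.8).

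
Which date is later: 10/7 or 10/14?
10/14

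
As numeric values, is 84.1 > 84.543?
False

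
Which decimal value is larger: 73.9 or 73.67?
73.9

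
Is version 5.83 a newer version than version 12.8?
No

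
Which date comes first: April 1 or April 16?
April 1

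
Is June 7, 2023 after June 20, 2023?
No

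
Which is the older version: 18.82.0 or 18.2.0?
18.2.0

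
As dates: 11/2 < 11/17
True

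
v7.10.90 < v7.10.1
False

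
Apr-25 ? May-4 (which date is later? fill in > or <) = <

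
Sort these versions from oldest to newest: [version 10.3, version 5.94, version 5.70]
[version 5.70, version 5.94, version 10.3]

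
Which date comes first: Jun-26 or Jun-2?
Jun-2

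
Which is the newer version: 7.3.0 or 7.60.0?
7.60.0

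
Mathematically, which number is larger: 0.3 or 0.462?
0.462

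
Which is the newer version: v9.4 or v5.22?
v9.4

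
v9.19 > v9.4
True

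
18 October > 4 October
True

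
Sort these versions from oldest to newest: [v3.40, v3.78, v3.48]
[v3.40, v3.48, v3.78]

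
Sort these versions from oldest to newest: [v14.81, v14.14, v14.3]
[v14.3, v14.14, v14.81]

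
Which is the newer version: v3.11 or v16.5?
v16.5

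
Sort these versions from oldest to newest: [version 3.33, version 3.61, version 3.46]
[version 3.33, version 3.46, version 3.61]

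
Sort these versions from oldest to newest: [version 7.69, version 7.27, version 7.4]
[version 7.4, version 7.27, version 7.69]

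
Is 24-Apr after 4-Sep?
No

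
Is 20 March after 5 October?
No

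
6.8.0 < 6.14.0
True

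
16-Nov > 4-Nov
True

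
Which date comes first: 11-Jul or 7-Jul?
7-Jul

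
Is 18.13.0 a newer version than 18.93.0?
No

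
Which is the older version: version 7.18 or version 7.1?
version 7.1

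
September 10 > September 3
True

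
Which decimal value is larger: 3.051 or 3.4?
3.4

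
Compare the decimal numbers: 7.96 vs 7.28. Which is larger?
7.96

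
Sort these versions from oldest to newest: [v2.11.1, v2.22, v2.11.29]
[v2.11.1, v2.11.29, v2.22]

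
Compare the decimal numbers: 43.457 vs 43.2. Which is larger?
43.457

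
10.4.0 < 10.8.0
True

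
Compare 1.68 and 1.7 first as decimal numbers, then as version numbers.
As decimals: 1.68 < 1.7. As versions: v1.68 > v1.7 (minor version 68 > 7).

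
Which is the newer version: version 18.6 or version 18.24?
version 18.24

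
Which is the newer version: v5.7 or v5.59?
v5.59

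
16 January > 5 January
True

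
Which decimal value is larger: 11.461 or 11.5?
11.5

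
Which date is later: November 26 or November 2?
November 26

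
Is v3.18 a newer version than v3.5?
Yes. Version numbers are compared segment by segment as integers, not as decimals: minor version 18 > 5, so v3.18 > v3.5 (even though the decimal 3.18 < 3.5).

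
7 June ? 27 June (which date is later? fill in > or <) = <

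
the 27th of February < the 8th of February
False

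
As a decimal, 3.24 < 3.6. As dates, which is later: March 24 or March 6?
March 24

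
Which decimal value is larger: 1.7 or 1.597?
1.7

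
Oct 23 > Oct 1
True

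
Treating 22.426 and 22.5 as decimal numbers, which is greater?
22.5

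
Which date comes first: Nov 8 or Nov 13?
Nov 8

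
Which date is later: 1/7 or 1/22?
1/22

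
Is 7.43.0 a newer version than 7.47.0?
No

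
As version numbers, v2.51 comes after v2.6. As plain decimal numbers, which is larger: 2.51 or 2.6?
2.6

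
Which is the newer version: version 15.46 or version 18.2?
version 18.2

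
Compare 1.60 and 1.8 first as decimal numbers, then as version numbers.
As decimals: 1.60 < 1.8. As versions: v1.60 > v1.8 (minor version 60 > 8).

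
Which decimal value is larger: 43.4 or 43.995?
43.995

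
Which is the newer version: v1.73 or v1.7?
v1.73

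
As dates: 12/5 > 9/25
True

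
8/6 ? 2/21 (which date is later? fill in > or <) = >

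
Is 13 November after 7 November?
Yes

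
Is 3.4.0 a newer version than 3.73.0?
No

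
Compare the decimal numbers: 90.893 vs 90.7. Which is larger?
90.893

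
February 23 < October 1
True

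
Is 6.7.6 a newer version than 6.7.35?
No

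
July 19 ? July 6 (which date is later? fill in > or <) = >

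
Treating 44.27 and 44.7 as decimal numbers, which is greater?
44.7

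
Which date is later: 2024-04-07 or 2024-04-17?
2024-04-17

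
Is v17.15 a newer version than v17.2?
Yes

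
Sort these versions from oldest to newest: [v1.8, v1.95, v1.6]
[v1.6, v1.8, v1.95]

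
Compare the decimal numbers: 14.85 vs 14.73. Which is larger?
14.85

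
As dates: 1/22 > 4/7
False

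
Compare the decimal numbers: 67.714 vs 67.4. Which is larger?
67.714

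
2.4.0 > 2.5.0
False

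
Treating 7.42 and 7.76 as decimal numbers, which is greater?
7.76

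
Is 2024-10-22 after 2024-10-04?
Yes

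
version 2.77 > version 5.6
False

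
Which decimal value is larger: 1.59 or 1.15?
1.59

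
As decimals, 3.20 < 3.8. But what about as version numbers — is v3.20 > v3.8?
True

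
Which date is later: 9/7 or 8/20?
9/7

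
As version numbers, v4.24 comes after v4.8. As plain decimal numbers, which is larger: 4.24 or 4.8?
4.8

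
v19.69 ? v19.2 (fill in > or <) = >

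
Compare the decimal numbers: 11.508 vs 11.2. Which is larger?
11.508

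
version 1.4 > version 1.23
False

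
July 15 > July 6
True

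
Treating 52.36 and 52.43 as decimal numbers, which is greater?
52.43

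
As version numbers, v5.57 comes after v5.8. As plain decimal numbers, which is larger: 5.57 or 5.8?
5.8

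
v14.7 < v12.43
False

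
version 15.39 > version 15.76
False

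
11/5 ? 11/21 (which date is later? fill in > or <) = <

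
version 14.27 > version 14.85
False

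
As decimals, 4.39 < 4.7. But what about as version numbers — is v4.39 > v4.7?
True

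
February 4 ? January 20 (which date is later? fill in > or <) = >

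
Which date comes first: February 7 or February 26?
February 7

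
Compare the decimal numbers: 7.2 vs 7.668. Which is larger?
7.668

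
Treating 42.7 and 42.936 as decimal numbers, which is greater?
42.936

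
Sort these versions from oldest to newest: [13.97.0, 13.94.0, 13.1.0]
[13.1.0, 13.94.0, 13.97.0]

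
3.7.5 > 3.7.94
False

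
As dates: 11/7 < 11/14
True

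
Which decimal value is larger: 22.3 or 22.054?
22.3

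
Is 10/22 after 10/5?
Yes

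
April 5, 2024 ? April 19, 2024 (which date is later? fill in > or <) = <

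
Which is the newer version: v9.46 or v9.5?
v9.46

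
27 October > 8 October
True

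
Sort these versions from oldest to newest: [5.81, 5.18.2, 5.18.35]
[5.18.2, 5.18.35, 5.81]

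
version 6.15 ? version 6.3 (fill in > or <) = >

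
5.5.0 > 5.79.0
False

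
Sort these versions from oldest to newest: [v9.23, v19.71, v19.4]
[v9.23, v19.4, v19.71]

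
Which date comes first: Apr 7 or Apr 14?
Apr 7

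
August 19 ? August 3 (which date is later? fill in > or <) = >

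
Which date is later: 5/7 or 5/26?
5/26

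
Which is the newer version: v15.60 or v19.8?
v19.8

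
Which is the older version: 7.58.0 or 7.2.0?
7.2.0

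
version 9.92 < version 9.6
False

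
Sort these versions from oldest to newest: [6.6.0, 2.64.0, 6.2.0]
[2.64.0, 6.2.0, 6.6.0]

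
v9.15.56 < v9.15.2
False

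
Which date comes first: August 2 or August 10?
August 2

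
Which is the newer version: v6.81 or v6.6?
v6.81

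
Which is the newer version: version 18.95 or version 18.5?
version 18.95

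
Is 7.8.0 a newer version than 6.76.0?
Yes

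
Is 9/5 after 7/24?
Yes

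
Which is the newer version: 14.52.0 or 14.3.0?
14.52.0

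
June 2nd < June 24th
True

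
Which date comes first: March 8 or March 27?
March 8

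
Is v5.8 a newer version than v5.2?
Yes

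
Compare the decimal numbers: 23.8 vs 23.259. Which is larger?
23.8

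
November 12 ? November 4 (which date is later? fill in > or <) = >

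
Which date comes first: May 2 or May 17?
May 2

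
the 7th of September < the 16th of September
True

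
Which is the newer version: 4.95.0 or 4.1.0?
4.95.0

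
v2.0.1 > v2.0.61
False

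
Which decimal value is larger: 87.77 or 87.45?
87.77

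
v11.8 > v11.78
False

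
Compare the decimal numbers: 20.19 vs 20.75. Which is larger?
20.75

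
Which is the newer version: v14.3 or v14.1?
v14.3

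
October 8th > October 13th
False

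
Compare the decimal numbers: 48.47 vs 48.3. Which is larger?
48.47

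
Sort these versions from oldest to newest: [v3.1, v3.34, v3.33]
[v3.1, v3.33, v3.34]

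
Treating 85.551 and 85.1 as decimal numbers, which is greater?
85.551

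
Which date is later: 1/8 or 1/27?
1/27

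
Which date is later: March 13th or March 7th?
March 13th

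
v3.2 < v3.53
True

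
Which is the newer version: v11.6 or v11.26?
v11.26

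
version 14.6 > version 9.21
True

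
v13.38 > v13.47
False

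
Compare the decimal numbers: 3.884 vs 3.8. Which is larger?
3.884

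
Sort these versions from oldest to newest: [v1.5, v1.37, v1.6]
[v1.5, v1.6, v1.37]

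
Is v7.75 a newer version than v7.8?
Yes. Version numbers are compared segment by segment as integers, not as decimals: minor version 75 > 8, so v7.75 > v7.8 (even though the decimal 7.75 < 7.8).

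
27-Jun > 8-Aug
False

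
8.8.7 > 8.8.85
False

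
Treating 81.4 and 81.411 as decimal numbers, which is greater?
81.411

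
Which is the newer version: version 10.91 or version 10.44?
version 10.91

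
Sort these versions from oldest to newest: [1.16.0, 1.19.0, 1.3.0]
[1.3.0, 1.16.0, 1.19.0]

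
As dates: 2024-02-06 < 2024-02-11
True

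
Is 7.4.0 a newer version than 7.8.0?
No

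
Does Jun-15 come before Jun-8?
No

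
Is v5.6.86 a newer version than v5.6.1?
Yes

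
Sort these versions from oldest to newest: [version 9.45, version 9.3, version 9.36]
[version 9.3, version 9.36, version 9.45]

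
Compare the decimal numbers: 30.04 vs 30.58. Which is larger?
30.58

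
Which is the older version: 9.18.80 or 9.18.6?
9.18.6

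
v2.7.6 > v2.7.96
False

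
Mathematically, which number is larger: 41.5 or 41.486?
41.5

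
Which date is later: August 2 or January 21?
August 2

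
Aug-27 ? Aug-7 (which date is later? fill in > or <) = >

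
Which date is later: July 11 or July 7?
July 11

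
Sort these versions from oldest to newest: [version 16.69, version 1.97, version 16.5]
[version 1.97, version 16.5, version 16.69]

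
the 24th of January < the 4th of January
False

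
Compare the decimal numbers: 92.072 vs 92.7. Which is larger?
92.7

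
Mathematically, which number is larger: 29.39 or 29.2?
29.39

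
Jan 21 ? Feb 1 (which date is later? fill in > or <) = <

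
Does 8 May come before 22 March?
No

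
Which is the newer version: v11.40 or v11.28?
v11.40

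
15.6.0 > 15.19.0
False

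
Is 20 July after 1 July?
Yes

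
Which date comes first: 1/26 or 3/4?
1/26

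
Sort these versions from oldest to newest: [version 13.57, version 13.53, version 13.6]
[version 13.6, version 13.53, version 13.57]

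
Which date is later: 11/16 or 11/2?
11/16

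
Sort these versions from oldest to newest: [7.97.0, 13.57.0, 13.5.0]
[7.97.0, 13.5.0, 13.57.0]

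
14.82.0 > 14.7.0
True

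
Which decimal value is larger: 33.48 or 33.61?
33.61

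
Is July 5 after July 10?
No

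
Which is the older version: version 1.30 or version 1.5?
version 1.5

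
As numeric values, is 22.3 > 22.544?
False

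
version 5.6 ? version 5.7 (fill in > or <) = <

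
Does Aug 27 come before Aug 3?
No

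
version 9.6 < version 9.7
True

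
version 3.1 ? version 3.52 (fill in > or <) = <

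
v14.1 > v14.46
False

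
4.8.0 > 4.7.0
True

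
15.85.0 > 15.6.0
True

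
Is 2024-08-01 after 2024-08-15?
No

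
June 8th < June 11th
True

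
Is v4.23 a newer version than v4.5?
Yes. Version numbers are compared segment by segment as integers, not as decimals: minor version 23 > 5, so v4.23 > v4.5 (even though the decimal 4.23 < 4.5).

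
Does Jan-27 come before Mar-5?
Yes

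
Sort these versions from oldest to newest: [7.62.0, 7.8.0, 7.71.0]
[7.8.0, 7.62.0, 7.71.0]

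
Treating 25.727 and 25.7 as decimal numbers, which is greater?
25.727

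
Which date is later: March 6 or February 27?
March 6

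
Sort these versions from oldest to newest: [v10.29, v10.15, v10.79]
[v10.15, v10.29, v10.79]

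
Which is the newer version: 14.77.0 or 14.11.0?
14.77.0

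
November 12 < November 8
False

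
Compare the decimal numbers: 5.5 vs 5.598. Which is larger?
5.598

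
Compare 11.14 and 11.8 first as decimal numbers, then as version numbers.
As decimals: 11.14 < 11.8. As versions: v11.14 > v11.8 (minor version 14 > 8).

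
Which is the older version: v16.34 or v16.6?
v16.6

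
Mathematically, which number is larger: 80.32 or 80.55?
80.55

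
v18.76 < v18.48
False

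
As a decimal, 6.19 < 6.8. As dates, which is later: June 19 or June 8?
June 19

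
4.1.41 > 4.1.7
True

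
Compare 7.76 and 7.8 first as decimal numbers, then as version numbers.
As decimals: 7.76 < 7.8. As versions: v7.76 > v7.8 (minor version 76 > 8).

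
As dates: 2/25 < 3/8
True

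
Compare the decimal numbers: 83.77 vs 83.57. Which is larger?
83.77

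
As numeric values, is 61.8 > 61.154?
True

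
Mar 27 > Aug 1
False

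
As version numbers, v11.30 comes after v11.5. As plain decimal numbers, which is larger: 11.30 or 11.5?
11.5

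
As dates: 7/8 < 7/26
True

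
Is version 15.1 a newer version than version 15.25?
No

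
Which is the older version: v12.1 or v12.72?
v12.1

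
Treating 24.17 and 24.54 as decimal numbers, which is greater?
24.54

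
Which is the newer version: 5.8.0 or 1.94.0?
5.8.0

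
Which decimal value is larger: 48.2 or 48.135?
48.2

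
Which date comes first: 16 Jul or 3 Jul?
3 Jul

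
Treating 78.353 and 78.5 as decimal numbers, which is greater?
78.5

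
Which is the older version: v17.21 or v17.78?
v17.21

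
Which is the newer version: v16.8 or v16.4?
v16.8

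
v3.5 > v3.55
False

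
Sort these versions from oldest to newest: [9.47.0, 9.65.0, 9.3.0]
[9.3.0, 9.47.0, 9.65.0]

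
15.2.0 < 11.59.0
False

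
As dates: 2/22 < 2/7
False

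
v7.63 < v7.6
False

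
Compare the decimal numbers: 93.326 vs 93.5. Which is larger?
93.5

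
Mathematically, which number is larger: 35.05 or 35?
35.05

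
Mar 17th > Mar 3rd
True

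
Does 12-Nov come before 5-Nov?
No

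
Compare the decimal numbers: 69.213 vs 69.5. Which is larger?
69.5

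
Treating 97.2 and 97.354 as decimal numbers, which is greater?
97.354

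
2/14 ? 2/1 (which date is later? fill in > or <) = >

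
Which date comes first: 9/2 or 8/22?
8/22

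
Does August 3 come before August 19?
Yes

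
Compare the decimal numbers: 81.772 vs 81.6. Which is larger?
81.772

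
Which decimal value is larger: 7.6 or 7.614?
7.614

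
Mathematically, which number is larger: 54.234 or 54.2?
54.234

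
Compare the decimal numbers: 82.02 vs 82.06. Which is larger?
82.06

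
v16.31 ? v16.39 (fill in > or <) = <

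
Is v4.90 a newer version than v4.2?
Yes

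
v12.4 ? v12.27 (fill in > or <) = <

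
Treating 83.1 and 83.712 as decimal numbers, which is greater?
83.712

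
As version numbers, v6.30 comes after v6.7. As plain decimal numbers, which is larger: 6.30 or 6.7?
6.7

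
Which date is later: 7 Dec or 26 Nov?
7 Dec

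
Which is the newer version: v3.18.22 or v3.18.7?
v3.18.22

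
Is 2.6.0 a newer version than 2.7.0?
No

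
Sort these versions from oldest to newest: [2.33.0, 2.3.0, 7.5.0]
[2.3.0, 2.33.0, 7.5.0]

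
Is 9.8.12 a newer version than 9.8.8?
Yes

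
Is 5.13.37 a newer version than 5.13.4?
Yes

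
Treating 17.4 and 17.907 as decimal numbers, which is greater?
17.907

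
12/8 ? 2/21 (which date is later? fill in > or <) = >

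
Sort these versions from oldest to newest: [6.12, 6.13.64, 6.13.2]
[6.12, 6.13.2, 6.13.64]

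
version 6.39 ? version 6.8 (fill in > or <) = >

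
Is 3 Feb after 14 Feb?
No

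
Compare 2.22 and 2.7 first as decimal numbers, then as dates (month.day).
As decimals: 2.22 < 2.7. As dates: 2/22 is later than 2/7 (day 22 > day 7).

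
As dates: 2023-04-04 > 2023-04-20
False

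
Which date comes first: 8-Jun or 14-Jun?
8-Jun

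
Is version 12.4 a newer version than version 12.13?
No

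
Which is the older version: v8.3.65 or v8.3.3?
v8.3.3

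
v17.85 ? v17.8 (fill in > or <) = >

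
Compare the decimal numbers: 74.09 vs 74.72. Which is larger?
74.72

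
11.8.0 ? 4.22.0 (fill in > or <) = >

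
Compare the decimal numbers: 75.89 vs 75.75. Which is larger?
75.89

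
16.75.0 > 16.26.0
True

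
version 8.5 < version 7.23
False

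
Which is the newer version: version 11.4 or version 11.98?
version 11.98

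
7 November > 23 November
False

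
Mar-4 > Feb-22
True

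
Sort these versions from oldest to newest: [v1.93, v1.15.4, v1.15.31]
[v1.15.4, v1.15.31, v1.93]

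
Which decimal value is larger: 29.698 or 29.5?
29.698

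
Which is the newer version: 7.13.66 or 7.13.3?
7.13.66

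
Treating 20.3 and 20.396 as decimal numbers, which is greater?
20.396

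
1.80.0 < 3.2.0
True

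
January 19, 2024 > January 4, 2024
True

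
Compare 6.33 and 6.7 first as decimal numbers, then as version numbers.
As decimals: 6.33 < 6.7. As versions: v6.33 > v6.7 (minor version 33 > 7).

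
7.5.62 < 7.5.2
False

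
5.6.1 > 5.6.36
False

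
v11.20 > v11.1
True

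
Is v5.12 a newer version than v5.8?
Yes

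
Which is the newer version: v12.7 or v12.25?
v12.25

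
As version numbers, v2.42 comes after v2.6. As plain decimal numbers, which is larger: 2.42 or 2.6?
2.6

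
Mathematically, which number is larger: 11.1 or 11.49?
11.49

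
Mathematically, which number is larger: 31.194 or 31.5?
31.5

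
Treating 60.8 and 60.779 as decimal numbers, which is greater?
60.8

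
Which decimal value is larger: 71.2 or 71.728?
71.728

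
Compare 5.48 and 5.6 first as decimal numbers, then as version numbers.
As decimals: 5.48 < 5.6. As versions: v5.48 > v5.6 (minor version 48 > 6).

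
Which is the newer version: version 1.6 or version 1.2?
version 1.6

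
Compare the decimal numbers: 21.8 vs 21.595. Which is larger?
21.8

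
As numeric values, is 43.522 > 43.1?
True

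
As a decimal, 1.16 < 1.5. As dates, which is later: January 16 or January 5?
January 16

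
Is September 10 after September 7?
Yes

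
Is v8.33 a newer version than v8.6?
Yes. Version numbers are compared segment by segment as integers, not as decimals: minor version 33 > 6, so v8.33 > v8.6 (even though the decimal 8.33 < 8.6).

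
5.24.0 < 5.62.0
True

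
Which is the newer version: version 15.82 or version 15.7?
version 15.82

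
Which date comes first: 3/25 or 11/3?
3/25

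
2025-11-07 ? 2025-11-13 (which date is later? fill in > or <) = <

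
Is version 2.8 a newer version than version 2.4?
Yes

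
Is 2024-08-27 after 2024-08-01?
Yes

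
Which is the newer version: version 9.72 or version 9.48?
version 9.72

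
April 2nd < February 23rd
False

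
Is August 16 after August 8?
Yes. Day 16 comes after day 8 in August — this is a date comparison, not a decimal one (the decimal 8.16 would be smaller than 8.8).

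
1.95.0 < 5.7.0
True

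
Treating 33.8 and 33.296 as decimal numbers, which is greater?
33.8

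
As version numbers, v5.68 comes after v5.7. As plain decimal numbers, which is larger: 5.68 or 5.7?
5.7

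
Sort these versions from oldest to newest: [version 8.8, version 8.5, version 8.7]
[version 8.5, version 8.7, version 8.8]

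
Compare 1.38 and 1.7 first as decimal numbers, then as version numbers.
As decimals: 1.38 < 1.7. As versions: v1.38 > v1.7 (minor version 38 > 7).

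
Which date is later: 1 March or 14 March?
14 March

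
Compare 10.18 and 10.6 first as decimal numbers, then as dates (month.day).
As decimals: 10.18 < 10.6. As dates: 10/18 is later than 10/6 (day 18 > day 6).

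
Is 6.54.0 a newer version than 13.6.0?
No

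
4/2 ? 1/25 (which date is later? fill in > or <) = >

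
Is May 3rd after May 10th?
No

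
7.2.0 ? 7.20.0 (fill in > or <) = <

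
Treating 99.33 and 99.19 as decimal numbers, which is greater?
99.33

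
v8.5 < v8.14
True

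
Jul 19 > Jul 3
True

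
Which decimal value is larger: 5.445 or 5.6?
5.6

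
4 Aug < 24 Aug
True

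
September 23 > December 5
False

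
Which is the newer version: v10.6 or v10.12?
v10.12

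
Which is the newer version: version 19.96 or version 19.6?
version 19.96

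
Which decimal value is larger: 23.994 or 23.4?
23.994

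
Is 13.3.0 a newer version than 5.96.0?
Yes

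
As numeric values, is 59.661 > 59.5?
True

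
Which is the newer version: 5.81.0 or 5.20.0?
5.81.0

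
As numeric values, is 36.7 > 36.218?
True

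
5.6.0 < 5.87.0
True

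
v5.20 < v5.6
False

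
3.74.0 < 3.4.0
False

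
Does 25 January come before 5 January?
No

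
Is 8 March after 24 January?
Yes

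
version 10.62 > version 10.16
True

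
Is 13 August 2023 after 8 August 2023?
Yes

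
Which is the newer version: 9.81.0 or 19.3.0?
19.3.0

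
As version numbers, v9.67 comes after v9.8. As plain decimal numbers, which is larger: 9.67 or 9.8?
9.8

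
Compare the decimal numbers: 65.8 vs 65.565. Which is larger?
65.8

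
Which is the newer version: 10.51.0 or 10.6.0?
10.51.0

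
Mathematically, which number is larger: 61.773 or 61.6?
61.773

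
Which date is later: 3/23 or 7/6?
7/6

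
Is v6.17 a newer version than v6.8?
Yes. Version numbers are compared segment by segment as integers, not as decimals: minor version 17 > 8, so v6.17 > v6.8 (even though the decimal 6.17 < 6.8).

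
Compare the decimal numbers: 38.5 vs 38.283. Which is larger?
38.5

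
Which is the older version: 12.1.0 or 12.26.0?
12.1.0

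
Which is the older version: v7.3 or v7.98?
v7.3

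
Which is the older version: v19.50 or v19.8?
v19.8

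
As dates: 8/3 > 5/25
True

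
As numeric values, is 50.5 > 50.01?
True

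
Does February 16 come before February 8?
No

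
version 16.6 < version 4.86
False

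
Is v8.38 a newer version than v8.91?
No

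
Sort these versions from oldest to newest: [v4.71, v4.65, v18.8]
[v4.65, v4.71, v18.8]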